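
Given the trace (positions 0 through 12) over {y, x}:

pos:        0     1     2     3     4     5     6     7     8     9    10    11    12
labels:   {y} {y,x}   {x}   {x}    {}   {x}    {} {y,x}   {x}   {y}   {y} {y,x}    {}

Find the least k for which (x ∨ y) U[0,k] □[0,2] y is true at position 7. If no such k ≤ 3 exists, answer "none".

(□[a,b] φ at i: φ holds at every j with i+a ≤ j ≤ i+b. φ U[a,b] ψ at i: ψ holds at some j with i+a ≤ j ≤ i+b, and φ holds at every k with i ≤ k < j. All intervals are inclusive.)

Need earliest j ≥ 7 with □[0,2] y, and (x ∨ y) at every k in [7,j-1].
  j=7: rhs fails.
  j=8: rhs fails.
  j=9: rhs holds; lhs holds on [7,8]. k = 2.

2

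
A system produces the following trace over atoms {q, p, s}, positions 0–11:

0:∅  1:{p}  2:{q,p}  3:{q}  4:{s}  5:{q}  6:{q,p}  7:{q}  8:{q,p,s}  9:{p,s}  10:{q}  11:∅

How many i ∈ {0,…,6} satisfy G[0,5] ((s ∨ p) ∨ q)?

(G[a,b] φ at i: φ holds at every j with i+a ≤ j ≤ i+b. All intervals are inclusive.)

5

Evaluate at each i in [0,6]:
  i=0: ✗ (fails at j=0)
  i=1: ✓ (all of [1,6])
  i=2: ✓ (all of [2,7])
  i=3: ✓ (all of [3,8])
  i=4: ✓ (all of [4,9])
  i=5: ✓ (all of [5,10])
  i=6: ✗ (fails at j=11)
Positions where it holds: {1, 2, 3, 4, 5} → 5.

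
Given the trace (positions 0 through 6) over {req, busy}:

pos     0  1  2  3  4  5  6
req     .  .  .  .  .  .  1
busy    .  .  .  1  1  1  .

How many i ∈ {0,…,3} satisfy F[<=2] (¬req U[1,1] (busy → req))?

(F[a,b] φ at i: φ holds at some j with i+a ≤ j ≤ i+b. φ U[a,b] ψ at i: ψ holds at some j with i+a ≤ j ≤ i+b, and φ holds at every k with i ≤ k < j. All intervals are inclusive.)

Evaluate at each i in [0,3]:
  i=0: ✓ (witness j=0)
  i=1: ✓ (witness j=1)
  i=2: ✗ (none in [2,4])
  i=3: ✓ (witness j=5)
Positions where it holds: {0, 1, 3} → 3.

3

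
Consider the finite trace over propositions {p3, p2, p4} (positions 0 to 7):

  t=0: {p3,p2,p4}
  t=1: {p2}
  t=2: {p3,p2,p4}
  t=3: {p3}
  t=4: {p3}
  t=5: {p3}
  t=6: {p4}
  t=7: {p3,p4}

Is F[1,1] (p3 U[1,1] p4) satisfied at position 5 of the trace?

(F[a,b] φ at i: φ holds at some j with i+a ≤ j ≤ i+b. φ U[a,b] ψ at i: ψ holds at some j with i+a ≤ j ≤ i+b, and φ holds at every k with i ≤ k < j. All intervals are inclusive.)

No

Check (p3 U[1,1] p4) at each j in [6,6]:
  j=6: fails
No position in the window satisfies it → formula fails.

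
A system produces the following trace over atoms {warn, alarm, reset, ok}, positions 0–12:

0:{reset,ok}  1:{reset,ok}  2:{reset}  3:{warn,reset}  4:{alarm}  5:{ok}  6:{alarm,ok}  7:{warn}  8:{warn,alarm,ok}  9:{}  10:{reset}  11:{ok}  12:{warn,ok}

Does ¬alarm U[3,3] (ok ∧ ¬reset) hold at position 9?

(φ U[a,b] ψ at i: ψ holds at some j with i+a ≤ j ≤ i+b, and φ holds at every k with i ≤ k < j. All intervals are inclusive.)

Need some j in [12,12] with (ok ∧ ¬reset), and ¬alarm at every k in [9,j-1].
  j=12: (ok ∧ ¬reset) holds; ¬alarm holds at every k in [9,11] → satisfied.

Yes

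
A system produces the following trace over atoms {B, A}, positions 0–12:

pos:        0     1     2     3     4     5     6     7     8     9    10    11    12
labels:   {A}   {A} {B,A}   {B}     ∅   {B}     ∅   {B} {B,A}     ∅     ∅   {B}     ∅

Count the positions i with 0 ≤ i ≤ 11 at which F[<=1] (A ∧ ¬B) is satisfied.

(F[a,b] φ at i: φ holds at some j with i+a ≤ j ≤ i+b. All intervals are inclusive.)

2

Evaluate at each i in [0,11]:
  i=0: ✓ (witness j=0)
  i=1: ✓ (witness j=1)
  i=2: ✗ (none in [2,3])
  i=3: ✗ (none in [3,4])
  i=4: ✗ (none in [4,5])
  i=5: ✗ (none in [5,6])
  i=6: ✗ (none in [6,7])
  i=7: ✗ (none in [7,8])
  i=8: ✗ (none in [8,9])
  i=9: ✗ (none in [9,10])
  i=10: ✗ (none in [10,11])
  i=11: ✗ (none in [11,12])
Positions where it holds: {0, 1} → 2.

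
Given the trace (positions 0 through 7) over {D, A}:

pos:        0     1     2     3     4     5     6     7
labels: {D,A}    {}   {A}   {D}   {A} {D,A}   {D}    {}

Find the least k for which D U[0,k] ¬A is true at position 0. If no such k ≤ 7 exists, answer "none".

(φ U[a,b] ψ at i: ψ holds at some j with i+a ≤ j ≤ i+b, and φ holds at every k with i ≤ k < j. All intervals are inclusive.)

Need earliest j ≥ 0 with ¬A, and D at every k in [0,j-1].
  j=0: rhs fails.
  j=1: rhs holds; lhs holds on [0,0]. k = 1.

1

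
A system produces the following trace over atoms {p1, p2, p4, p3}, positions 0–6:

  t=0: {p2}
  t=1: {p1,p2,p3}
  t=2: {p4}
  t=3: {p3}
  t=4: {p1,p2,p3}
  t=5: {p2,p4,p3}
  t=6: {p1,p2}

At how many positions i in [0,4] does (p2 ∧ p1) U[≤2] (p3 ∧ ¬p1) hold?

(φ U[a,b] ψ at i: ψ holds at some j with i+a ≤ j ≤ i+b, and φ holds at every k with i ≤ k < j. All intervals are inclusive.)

Evaluate at each i in [0,4]:
  i=0: ✗ (no rhs in [0,2])
  i=1: ✗ (lhs fails at k=2 before rhs at j=3)
  i=2: ✗ (lhs fails at k=2 before rhs at j=3)
  i=3: ✓ (rhs at j=3)
  i=4: ✓ (rhs at j=5; lhs holds on [4,4])
Positions where it holds: {3, 4} → 2.

2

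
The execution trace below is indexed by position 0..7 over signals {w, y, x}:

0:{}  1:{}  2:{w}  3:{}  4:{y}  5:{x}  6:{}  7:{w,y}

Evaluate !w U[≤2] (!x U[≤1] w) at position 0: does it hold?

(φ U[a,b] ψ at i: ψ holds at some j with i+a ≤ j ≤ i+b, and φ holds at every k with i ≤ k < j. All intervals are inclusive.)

Need some j in [0,2] with (!x U[≤1] w), and !w at every k in [0,j-1].
  j=0: (!x U[≤1] w) — fails.
  j=1: (!x U[≤1] w) holds; !w holds at every k in [0,0] → satisfied.

Yes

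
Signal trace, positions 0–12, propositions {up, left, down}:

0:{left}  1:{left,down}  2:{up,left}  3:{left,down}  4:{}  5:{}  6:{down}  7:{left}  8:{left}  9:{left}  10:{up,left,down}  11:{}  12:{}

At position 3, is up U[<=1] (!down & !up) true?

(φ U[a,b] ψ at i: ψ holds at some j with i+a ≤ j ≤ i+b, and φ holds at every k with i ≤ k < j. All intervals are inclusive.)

No

Need some j in [3,4] with (!down & !up), and up at every k in [3,j-1].
  j=3: (!down & !up) false.
  j=4: (!down & !up) holds, but up fails at k=3 → not this j.
No j in the window works → until fails.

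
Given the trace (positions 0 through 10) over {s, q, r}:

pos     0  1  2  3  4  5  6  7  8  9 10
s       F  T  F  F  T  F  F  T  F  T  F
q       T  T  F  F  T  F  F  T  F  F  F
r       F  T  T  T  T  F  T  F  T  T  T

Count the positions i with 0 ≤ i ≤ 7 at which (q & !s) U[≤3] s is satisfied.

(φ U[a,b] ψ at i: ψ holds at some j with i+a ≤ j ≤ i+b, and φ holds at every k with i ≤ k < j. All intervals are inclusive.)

4

Evaluate at each i in [0,7]:
  i=0: ✓ (rhs at j=1; lhs holds on [0,0])
  i=1: ✓ (rhs at j=1)
  i=2: ✗ (lhs fails at k=2 before rhs at j=4)
  i=3: ✗ (lhs fails at k=3 before rhs at j=4)
  i=4: ✓ (rhs at j=4)
  i=5: ✗ (lhs fails at k=5 before rhs at j=7)
  i=6: ✗ (lhs fails at k=6 before rhs at j=7)
  i=7: ✓ (rhs at j=7)
Positions where it holds: {0, 1, 4, 7} → 4.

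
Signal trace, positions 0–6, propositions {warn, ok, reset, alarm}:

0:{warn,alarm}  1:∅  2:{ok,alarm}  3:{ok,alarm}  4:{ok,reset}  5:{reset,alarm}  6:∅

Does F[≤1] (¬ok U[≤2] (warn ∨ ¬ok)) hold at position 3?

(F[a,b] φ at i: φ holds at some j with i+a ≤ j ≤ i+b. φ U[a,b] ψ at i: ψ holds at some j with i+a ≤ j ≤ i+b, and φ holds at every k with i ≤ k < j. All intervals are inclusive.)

False

Check (¬ok U[≤2] (warn ∨ ¬ok)) at each j in [3,4]:
  j=3: fails
  j=4: fails
No position in the window satisfies it → formula fails.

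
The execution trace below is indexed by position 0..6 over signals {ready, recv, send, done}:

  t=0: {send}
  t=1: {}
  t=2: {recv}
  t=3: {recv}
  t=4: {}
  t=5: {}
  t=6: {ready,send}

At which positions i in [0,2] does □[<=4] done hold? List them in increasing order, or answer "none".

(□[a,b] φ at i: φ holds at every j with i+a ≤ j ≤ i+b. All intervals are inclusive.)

Evaluate at each i in [0,2]:
  i=0: ✗ (fails at j=0)
  i=1: ✗ (fails at j=1)
  i=2: ✗ (fails at j=2)

none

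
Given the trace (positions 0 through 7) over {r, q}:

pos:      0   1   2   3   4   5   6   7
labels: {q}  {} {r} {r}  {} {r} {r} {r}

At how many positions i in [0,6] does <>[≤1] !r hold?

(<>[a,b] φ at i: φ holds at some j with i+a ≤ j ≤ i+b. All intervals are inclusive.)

4

Evaluate at each i in [0,6]:
  i=0: ✓ (witness j=0)
  i=1: ✓ (witness j=1)
  i=2: ✗ (none in [2,3])
  i=3: ✓ (witness j=4)
  i=4: ✓ (witness j=4)
  i=5: ✗ (none in [5,6])
  i=6: ✗ (none in [6,7])
Positions where it holds: {0, 1, 3, 4} → 4.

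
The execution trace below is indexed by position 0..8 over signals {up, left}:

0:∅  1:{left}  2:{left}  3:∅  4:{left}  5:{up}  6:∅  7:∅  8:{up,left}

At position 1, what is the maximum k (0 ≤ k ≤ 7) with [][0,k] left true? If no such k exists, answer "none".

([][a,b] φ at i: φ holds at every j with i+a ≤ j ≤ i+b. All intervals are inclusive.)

1

left must hold from j=1 onward; find where it first fails.
  j=1: holds
  j=2: holds
  j=3: fails
Holds on [1,2], so largest k = 1.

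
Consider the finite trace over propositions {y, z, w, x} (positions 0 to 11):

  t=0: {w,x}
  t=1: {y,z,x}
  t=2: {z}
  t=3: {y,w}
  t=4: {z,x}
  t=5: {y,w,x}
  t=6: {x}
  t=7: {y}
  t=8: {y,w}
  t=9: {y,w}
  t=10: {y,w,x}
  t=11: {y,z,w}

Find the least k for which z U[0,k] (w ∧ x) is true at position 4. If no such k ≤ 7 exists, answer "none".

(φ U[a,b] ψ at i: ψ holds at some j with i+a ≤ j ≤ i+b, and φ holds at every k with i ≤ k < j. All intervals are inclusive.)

Need earliest j ≥ 4 with (w ∧ x), and z at every k in [4,j-1].
  j=4: rhs fails.
  j=5: rhs holds; lhs holds on [4,4]. k = 1.

1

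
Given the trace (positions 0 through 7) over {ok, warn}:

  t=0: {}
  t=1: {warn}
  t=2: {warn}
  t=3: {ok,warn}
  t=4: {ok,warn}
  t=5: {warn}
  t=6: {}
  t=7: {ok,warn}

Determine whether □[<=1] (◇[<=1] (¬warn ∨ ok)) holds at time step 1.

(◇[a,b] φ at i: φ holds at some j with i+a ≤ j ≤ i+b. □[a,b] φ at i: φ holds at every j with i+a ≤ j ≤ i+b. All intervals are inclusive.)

False

Check ◇[<=1] (¬warn ∨ ok) at every j in [1,2]:
  j=1: fails (none in [1,2])
  j=2: holds (witness at 3)
Fails at j=1 → formula fails.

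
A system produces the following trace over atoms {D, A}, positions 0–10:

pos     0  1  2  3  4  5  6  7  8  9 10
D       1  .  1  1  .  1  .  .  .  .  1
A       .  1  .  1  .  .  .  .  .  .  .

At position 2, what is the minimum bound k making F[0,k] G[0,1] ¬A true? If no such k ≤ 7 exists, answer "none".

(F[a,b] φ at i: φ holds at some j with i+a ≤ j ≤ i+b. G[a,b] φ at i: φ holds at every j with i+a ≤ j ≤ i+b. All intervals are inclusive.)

Scan j = 2,3,… for G[0,1] ¬A:
  j=2: fails
  j=3: fails
  j=4: holds
First hit at j=4, so smallest k = 4-2 = 2.

2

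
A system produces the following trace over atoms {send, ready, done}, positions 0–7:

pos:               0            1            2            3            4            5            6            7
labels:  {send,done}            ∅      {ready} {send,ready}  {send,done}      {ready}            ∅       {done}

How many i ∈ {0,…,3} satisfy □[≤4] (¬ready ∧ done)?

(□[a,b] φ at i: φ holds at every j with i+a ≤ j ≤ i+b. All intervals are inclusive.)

Evaluate at each i in [0,3]:
  i=0: ✗ (fails at j=1)
  i=1: ✗ (fails at j=1)
  i=2: ✗ (fails at j=2)
  i=3: ✗ (fails at j=3)
Positions where it holds: {} → 0.

0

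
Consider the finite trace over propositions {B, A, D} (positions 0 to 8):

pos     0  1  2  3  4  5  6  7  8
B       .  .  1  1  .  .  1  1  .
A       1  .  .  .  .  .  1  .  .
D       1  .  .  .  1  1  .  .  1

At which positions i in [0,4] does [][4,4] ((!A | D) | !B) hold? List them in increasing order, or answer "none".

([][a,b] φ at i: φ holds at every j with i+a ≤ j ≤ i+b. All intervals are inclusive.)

Evaluate at each i in [0,4]:
  i=0: ✓ (all of [4,4])
  i=1: ✓ (all of [5,5])
  i=2: ✗ (fails at j=6)
  i=3: ✓ (all of [7,7])
  i=4: ✓ (all of [8,8])

0, 1, 3, 4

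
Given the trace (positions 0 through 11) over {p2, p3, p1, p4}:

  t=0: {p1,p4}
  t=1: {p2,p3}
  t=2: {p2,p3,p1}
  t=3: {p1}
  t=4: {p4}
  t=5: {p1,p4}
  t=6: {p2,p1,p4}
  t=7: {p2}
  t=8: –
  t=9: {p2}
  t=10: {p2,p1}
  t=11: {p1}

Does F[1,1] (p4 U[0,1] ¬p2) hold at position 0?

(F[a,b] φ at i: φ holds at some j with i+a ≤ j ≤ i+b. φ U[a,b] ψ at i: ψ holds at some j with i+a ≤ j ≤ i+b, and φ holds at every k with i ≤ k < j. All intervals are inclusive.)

Check (p4 U[0,1] ¬p2) at each j in [1,1]:
  j=1: fails
No position in the window satisfies it → formula fails.

Does not hold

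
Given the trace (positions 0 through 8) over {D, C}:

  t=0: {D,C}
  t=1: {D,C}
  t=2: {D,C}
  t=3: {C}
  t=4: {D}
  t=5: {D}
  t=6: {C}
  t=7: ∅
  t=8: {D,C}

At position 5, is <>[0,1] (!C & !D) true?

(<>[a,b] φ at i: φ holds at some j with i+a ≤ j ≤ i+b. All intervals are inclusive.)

Check (!C & !D) at each j in [5,6]:
  j=5: false
  j=6: false
No position in the window satisfies it → formula fails.

Does not hold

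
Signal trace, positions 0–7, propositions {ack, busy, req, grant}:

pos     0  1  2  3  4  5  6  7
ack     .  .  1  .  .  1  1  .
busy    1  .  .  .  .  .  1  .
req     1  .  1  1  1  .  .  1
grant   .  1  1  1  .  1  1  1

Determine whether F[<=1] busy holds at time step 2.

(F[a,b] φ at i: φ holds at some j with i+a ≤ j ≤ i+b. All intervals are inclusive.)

Check busy at each j in [2,3]:
  j=2: false
  j=3: false
No position in the window satisfies it → formula fails.

No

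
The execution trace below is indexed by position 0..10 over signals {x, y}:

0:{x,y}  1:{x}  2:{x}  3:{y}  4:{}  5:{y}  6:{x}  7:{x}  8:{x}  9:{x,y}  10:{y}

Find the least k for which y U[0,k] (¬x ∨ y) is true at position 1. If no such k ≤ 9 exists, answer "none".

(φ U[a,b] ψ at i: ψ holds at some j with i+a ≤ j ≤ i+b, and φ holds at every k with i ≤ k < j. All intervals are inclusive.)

none

Need earliest j ≥ 1 with (¬x ∨ y), and y at every k in [1,j-1].
  j=1: rhs fails.
  j=2: rhs fails.
  j=3: rhs holds but lhs fails at k=1.
  j=4: rhs holds but lhs fails at k=1.
  j=5: rhs holds but lhs fails at k=1.
  j=6: rhs fails.
  j=7: rhs fails.
  j=8: rhs fails.
  j=9: rhs holds but lhs fails at k=1.
  j=10: rhs holds but lhs fails at k=1.
No witness within the range → none.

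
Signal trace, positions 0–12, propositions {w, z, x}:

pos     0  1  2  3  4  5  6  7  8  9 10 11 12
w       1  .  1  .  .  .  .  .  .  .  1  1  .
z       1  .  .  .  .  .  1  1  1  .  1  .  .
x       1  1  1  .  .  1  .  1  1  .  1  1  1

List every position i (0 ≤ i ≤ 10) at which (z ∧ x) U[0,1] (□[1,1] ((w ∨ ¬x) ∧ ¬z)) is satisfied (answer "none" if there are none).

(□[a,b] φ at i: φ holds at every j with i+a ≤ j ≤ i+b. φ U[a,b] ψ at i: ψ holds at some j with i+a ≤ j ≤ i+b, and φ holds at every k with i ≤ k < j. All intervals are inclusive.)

Evaluate at each i in [0,10]:
  i=0: ✓ (rhs at j=1; lhs holds on [0,0])
  i=1: ✓ (rhs at j=1)
  i=2: ✓ (rhs at j=2)
  i=3: ✓ (rhs at j=3)
  i=4: ✗ (no rhs in [4,5])
  i=5: ✗ (no rhs in [5,6])
  i=6: ✗ (no rhs in [6,7])
  i=7: ✓ (rhs at j=8; lhs holds on [7,7])
  i=8: ✓ (rhs at j=8)
  i=9: ✗ (lhs fails at k=9 before rhs at j=10)
  i=10: ✓ (rhs at j=10)

0, 1, 2, 3, 7, 8, 10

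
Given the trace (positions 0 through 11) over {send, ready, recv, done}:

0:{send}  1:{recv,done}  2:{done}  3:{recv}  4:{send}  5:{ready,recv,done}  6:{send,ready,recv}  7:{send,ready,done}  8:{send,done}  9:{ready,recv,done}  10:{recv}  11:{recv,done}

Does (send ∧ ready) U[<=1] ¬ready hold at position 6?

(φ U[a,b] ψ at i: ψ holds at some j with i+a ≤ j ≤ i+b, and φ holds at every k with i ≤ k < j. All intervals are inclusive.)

Need some j in [6,7] with ¬ready, and (send ∧ ready) at every k in [6,j-1].
  j=6: ¬ready false.
  j=7: ¬ready false.
No j in the window works → until fails.

No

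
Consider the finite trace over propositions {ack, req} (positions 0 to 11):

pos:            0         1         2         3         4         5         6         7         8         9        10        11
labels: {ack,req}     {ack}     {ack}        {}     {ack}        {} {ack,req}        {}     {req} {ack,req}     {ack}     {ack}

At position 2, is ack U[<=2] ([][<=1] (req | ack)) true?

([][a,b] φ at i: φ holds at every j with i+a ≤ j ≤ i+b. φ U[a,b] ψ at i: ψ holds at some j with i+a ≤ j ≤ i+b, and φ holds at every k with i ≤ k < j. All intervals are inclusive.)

False

Need some j in [2,4] with [][<=1] (req | ack), and ack at every k in [2,j-1].
  j=2: [][<=1] (req | ack) — fails at 3.
  j=3: [][<=1] (req | ack) — fails at 3.
  j=4: [][<=1] (req | ack) — fails at 5.
No j in the window works → until fails.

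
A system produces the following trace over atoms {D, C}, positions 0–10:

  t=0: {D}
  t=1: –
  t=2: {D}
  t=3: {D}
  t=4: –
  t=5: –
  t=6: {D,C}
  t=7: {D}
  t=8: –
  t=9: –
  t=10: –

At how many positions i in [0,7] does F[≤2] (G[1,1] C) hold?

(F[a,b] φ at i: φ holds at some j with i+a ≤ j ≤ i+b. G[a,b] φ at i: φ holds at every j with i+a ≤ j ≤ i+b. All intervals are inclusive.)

3

Evaluate at each i in [0,7]:
  i=0: ✗ (none in [0,2])
  i=1: ✗ (none in [1,3])
  i=2: ✗ (none in [2,4])
  i=3: ✓ (witness j=5)
  i=4: ✓ (witness j=5)
  i=5: ✓ (witness j=5)
  i=6: ✗ (none in [6,8])
  i=7: ✗ (none in [7,9])
Positions where it holds: {3, 4, 5} → 3.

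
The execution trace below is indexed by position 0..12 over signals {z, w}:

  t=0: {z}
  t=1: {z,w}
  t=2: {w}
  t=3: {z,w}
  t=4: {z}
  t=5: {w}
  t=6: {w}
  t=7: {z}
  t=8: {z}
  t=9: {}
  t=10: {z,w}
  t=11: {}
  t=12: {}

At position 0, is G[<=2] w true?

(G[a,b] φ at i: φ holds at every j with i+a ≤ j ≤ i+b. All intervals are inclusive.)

False

Check w at every j in [0,2]:
  j=0: false
  j=1: true
  j=2: true
Fails at j=0 → formula fails.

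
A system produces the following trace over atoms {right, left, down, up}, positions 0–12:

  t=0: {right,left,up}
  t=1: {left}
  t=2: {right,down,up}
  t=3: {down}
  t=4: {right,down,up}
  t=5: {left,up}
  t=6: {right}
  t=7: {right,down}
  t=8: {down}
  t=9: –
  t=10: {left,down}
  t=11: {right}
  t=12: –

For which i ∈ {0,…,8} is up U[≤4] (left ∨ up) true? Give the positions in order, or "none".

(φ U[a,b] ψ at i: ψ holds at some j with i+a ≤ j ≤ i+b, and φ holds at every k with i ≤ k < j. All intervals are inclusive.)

Evaluate at each i in [0,8]:
  i=0: ✓ (rhs at j=0)
  i=1: ✓ (rhs at j=1)
  i=2: ✓ (rhs at j=2)
  i=3: ✗ (lhs fails at k=3 before rhs at j=4)
  i=4: ✓ (rhs at j=4)
  i=5: ✓ (rhs at j=5)
  i=6: ✗ (lhs fails at k=6 before rhs at j=10)
  i=7: ✗ (lhs fails at k=7 before rhs at j=10)
  i=8: ✗ (lhs fails at k=8 before rhs at j=10)

0, 1, 2, 4, 5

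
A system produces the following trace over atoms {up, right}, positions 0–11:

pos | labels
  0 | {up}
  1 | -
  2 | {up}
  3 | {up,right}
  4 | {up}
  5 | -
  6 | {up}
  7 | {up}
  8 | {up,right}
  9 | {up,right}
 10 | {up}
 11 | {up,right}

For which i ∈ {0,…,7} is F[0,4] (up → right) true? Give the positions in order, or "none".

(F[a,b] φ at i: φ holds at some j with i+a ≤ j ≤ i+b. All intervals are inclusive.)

Evaluate at each i in [0,7]:
  i=0: ✓ (witness j=1)
  i=1: ✓ (witness j=1)
  i=2: ✓ (witness j=3)
  i=3: ✓ (witness j=3)
  i=4: ✓ (witness j=5)
  i=5: ✓ (witness j=5)
  i=6: ✓ (witness j=8)
  i=7: ✓ (witness j=8)

0, 1, 2, 3, 4, 5, 6, 7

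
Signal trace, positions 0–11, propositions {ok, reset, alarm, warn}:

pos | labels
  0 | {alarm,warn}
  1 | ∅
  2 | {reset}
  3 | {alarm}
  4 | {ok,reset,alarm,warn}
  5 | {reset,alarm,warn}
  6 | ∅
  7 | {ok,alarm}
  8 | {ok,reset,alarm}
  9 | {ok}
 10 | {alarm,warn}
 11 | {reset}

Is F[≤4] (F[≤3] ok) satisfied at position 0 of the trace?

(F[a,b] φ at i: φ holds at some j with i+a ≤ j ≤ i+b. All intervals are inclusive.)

Check F[≤3] ok at each j in [0,4]:
  j=0: fails (none in [0,3])
  j=1: holds (witness at 4)
  j=2: holds (witness at 4)
  j=3: holds (witness at 4)
  j=4: holds (witness at 4)
Found at j=1 → formula holds.

True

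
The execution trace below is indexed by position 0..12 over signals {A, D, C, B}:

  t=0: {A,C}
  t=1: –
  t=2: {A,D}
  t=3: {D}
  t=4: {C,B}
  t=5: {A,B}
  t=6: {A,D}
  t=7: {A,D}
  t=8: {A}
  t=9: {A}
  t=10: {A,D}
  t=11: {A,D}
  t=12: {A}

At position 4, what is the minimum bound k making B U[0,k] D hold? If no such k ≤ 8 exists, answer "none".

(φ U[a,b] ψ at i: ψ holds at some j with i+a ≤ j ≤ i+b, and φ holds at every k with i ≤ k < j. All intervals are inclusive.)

Need earliest j ≥ 4 with D, and B at every k in [4,j-1].
  j=4: rhs fails.
  j=5: rhs fails.
  j=6: rhs holds; lhs holds on [4,5]. k = 2.

2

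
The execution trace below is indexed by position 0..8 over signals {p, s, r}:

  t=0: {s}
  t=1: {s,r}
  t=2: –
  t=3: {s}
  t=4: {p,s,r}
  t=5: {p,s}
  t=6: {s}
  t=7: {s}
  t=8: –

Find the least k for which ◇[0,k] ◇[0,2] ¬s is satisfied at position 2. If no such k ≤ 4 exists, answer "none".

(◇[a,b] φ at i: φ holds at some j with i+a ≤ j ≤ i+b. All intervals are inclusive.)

Scan j = 2,3,… for ◇[0,2] ¬s:
  j=2: holds
First hit at j=2, so smallest k = 2-2 = 0.

0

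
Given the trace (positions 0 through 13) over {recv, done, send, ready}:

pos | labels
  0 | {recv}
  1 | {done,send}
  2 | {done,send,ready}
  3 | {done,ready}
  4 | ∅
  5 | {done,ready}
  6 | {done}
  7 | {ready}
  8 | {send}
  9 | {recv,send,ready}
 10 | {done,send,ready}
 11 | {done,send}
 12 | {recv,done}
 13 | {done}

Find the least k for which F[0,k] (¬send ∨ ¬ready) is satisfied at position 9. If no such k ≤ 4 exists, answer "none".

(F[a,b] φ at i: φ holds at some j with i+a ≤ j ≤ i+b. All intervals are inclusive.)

Scan j = 9,10,… for (¬send ∨ ¬ready):
  j=9: fails
  j=10: fails
  j=11: holds
First hit at j=11, so smallest k = 11-9 = 2.

2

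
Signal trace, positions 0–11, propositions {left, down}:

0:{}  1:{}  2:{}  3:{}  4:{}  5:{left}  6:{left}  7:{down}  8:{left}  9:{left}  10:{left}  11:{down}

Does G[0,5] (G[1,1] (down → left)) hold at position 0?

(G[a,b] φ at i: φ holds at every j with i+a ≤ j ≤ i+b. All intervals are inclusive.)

Check G[1,1] (down → left) at every j in [0,5]:
  j=0: holds on [1,1]
  j=1: holds on [2,2]
  j=2: holds on [3,3]
  j=3: holds on [4,4]
  j=4: holds on [5,5]
  j=5: holds on [6,6]
All positions satisfy it → formula holds.

True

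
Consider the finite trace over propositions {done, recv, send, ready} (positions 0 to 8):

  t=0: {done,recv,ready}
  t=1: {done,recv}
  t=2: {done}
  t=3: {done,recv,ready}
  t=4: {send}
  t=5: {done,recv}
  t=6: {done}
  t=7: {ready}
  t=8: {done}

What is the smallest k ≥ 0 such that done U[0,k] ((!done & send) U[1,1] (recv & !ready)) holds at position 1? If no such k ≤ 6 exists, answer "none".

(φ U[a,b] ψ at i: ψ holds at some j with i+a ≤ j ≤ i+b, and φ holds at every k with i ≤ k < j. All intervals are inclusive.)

Need earliest j ≥ 1 with ((!done & send) U[1,1] (recv & !ready)), and done at every k in [1,j-1].
  j=1: rhs fails.
  j=2: rhs fails.
  j=3: rhs fails.
  j=4: rhs holds; lhs holds on [1,3]. k = 3.

3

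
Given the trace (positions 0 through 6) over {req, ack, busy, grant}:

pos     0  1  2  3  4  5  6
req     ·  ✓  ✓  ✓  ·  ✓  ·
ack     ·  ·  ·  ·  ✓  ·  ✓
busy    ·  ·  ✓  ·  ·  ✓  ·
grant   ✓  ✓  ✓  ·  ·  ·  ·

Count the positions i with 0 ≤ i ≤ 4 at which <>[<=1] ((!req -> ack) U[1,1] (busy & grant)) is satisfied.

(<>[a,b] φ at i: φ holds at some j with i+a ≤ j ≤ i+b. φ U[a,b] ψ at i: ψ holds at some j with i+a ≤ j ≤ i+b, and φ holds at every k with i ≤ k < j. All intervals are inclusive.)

2

Evaluate at each i in [0,4]:
  i=0: ✓ (witness j=1)
  i=1: ✓ (witness j=1)
  i=2: ✗ (none in [2,3])
  i=3: ✗ (none in [3,4])
  i=4: ✗ (none in [4,5])
Positions where it holds: {0, 1} → 2.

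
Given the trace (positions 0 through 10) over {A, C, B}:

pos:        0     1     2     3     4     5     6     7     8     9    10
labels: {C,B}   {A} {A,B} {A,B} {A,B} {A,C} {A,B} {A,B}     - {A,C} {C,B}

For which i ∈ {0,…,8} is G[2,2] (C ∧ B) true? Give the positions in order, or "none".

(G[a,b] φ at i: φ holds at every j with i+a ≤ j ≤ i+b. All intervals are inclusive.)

8

Evaluate at each i in [0,8]:
  i=0: ✗ (fails at j=2)
  i=1: ✗ (fails at j=3)
  i=2: ✗ (fails at j=4)
  i=3: ✗ (fails at j=5)
  i=4: ✗ (fails at j=6)
  i=5: ✗ (fails at j=7)
  i=6: ✗ (fails at j=8)
  i=7: ✗ (fails at j=9)
  i=8: ✓ (all of [10,10])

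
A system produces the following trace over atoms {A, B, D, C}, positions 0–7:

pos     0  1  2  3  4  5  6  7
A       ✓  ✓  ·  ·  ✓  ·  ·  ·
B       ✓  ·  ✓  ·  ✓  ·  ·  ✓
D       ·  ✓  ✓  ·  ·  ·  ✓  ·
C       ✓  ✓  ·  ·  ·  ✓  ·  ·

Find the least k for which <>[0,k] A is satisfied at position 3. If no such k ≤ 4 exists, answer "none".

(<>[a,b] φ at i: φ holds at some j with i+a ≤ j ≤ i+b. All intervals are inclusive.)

1

Scan j = 3,4,… for A:
  j=3: fails
  j=4: holds
First hit at j=4, so smallest k = 4-3 = 1.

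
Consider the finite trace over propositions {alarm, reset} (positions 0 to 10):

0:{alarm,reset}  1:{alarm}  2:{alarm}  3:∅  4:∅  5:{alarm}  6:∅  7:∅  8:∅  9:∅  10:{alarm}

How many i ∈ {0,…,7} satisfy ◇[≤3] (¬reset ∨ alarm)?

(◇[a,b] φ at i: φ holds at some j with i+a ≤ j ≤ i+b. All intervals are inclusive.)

Evaluate at each i in [0,7]:
  i=0: ✓ (witness j=0)
  i=1: ✓ (witness j=1)
  i=2: ✓ (witness j=2)
  i=3: ✓ (witness j=3)
  i=4: ✓ (witness j=4)
  i=5: ✓ (witness j=5)
  i=6: ✓ (witness j=6)
  i=7: ✓ (witness j=7)
Positions where it holds: {0, 1, 2, 3, 4, 5, 6, 7} → 8.

8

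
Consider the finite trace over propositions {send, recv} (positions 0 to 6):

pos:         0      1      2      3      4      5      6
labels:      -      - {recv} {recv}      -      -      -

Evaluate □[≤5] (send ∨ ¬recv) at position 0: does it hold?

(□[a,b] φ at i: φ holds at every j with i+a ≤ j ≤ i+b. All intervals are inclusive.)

Check (send ∨ ¬recv) at every j in [0,5]:
  j=0: true
  j=1: true
  j=2: false
  j=3: false
  j=4: true
  j=5: true
Fails at j=2 → formula fails.

Does not hold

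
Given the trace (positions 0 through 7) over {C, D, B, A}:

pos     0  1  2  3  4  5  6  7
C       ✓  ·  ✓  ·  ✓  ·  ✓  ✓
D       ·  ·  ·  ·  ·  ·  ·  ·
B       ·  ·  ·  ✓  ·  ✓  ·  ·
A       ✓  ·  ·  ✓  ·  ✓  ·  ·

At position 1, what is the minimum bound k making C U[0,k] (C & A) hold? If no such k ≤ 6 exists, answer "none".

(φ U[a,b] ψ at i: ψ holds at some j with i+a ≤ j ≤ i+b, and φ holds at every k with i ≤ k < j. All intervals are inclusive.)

Need earliest j ≥ 1 with (C & A), and C at every k in [1,j-1].
  j=1: rhs fails.
  j=2: rhs fails.
  j=3: rhs fails.
  j=4: rhs fails.
  j=5: rhs fails.
  j=6: rhs fails.
  j=7: rhs fails.
No witness within the range → none.

none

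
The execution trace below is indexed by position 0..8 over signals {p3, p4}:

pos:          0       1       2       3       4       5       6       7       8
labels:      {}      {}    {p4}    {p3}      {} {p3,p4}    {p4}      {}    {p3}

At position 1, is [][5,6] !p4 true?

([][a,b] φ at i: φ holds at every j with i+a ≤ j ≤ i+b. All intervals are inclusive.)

No

Check !p4 at every j in [6,7]:
  j=6: false
  j=7: true
Fails at j=6 → formula fails.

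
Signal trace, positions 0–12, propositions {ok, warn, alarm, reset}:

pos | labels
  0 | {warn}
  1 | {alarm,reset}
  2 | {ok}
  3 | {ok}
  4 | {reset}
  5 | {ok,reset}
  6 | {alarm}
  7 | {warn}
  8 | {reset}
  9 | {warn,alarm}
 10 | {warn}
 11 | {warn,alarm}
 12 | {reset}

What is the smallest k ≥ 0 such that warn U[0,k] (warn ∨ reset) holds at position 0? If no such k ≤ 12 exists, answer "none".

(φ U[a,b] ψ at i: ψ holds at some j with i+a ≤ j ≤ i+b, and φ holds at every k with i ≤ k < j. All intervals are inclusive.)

Need earliest j ≥ 0 with (warn ∨ reset), and warn at every k in [0,j-1].
  j=0: rhs holds (empty prefix). k = 0.

0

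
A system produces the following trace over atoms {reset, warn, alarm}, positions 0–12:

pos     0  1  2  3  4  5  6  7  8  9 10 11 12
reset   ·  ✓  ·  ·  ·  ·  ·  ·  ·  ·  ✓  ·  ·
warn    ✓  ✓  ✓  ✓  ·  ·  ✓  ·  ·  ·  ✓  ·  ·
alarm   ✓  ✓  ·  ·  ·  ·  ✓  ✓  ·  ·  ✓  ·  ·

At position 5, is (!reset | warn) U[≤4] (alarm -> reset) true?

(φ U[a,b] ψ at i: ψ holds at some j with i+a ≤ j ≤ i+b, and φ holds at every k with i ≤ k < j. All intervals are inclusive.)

Yes

Need some j in [5,9] with (alarm -> reset), and (!reset | warn) at every k in [5,j-1].
  j=5: (alarm -> reset) holds; no prefix to check → satisfied.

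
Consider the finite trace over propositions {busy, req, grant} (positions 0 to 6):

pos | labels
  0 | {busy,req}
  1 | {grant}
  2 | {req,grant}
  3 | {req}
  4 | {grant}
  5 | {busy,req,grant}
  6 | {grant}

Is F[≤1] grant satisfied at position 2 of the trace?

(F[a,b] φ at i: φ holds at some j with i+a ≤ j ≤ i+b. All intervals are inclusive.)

Check grant at each j in [2,3]:
  j=2: true
  j=3: false
Found at j=2 → formula holds.

Holds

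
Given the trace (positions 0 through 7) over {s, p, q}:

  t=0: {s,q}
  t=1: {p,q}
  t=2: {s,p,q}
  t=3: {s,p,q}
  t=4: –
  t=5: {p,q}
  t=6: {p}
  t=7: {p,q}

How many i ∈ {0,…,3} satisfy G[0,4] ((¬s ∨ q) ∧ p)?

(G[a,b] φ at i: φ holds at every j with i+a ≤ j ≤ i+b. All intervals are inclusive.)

0

Evaluate at each i in [0,3]:
  i=0: ✗ (fails at j=0)
  i=1: ✗ (fails at j=4)
  i=2: ✗ (fails at j=4)
  i=3: ✗ (fails at j=4)
Positions where it holds: {} → 0.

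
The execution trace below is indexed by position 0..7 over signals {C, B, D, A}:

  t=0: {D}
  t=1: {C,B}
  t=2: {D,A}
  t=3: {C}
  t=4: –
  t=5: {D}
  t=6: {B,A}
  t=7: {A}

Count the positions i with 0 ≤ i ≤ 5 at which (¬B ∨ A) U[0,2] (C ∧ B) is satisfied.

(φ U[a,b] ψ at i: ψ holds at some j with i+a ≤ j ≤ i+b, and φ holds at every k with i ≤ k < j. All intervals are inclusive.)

Evaluate at each i in [0,5]:
  i=0: ✓ (rhs at j=1; lhs holds on [0,0])
  i=1: ✓ (rhs at j=1)
  i=2: ✗ (no rhs in [2,4])
  i=3: ✗ (no rhs in [3,5])
  i=4: ✗ (no rhs in [4,6])
  i=5: ✗ (no rhs in [5,7])
Positions where it holds: {0, 1} → 2.

2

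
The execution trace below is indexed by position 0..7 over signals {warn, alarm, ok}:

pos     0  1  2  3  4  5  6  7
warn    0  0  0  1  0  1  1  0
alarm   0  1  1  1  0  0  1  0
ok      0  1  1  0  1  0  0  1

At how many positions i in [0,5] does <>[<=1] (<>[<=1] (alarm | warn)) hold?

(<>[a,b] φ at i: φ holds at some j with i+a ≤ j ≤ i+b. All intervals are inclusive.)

Evaluate at each i in [0,5]:
  i=0: ✓ (witness j=0)
  i=1: ✓ (witness j=1)
  i=2: ✓ (witness j=2)
  i=3: ✓ (witness j=3)
  i=4: ✓ (witness j=4)
  i=5: ✓ (witness j=5)
Positions where it holds: {0, 1, 2, 3, 4, 5} → 6.

6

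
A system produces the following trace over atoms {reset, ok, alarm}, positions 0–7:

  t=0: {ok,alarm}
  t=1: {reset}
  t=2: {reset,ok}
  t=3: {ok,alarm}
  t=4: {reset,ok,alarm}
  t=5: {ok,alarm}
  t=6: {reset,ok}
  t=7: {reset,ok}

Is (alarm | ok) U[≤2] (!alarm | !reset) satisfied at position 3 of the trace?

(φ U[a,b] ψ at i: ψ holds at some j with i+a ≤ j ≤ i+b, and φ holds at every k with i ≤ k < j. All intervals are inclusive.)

Need some j in [3,5] with (!alarm | !reset), and (alarm | ok) at every k in [3,j-1].
  j=3: (!alarm | !reset) holds; no prefix to check → satisfied.

Holds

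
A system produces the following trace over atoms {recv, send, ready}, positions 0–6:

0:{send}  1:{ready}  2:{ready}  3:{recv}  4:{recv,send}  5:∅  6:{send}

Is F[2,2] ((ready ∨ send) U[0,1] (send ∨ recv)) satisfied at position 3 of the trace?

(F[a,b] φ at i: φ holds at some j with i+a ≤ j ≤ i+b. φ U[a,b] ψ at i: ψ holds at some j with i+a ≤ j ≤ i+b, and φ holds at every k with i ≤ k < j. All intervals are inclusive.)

False

Check ((ready ∨ send) U[0,1] (send ∨ recv)) at each j in [5,5]:
  j=5: fails
No position in the window satisfies it → formula fails.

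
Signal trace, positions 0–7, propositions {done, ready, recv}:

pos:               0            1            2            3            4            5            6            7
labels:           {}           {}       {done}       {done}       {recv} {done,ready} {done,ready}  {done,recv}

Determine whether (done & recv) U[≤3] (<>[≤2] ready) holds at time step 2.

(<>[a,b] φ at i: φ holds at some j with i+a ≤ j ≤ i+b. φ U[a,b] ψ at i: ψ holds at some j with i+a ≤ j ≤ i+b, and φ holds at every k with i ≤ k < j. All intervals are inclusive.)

Need some j in [2,5] with <>[≤2] ready, and (done & recv) at every k in [2,j-1].
  j=2: <>[≤2] ready — fails (none in [2,4]).
  j=3: <>[≤2] ready holds, but (done & recv) fails at k=2 → not this j.
  j=4: <>[≤2] ready holds, but (done & recv) fails at k=2 → not this j.
  j=5: <>[≤2] ready holds, but (done & recv) fails at k=2 → not this j.
No j in the window works → until fails.

Does not hold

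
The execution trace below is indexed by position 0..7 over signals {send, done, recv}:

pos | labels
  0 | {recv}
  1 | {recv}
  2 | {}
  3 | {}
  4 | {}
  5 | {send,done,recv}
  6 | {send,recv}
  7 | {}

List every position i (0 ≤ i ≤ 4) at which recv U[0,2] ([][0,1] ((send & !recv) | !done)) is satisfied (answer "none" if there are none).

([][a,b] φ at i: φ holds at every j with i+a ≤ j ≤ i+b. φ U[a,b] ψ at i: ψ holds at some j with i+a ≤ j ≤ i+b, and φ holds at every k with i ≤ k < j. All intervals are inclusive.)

Evaluate at each i in [0,4]:
  i=0: ✓ (rhs at j=0)
  i=1: ✓ (rhs at j=1)
  i=2: ✓ (rhs at j=2)
  i=3: ✓ (rhs at j=3)
  i=4: ✗ (lhs fails at k=4 before rhs at j=6)

0, 1, 2, 3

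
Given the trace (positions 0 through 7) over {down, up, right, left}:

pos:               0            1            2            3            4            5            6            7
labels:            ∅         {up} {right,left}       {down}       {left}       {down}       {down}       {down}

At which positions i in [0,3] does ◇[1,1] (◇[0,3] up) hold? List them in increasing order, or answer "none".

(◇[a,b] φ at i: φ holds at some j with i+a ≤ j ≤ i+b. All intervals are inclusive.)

0

Evaluate at each i in [0,3]:
  i=0: ✓ (witness j=1)
  i=1: ✗ (none in [2,2])
  i=2: ✗ (none in [3,3])
  i=3: ✗ (none in [4,4])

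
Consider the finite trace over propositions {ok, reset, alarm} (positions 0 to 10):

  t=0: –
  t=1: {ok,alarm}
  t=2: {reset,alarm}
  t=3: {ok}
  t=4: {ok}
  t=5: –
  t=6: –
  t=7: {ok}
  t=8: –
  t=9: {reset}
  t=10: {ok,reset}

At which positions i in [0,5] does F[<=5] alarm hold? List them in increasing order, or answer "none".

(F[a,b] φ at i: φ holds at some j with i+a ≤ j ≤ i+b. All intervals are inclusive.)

Evaluate at each i in [0,5]:
  i=0: ✓ (witness j=1)
  i=1: ✓ (witness j=1)
  i=2: ✓ (witness j=2)
  i=3: ✗ (none in [3,8])
  i=4: ✗ (none in [4,9])
  i=5: ✗ (none in [5,10])

0, 1, 2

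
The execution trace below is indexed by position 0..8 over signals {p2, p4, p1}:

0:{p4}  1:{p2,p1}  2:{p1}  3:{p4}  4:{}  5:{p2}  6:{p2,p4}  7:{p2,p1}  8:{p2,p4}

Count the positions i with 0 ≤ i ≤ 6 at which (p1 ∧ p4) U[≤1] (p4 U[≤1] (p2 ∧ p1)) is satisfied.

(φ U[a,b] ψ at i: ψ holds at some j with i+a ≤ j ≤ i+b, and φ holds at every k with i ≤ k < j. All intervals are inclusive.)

3

Evaluate at each i in [0,6]:
  i=0: ✓ (rhs at j=0)
  i=1: ✓ (rhs at j=1)
  i=2: ✗ (no rhs in [2,3])
  i=3: ✗ (no rhs in [3,4])
  i=4: ✗ (no rhs in [4,5])
  i=5: ✗ (lhs fails at k=5 before rhs at j=6)
  i=6: ✓ (rhs at j=6)
Positions where it holds: {0, 1, 6} → 3.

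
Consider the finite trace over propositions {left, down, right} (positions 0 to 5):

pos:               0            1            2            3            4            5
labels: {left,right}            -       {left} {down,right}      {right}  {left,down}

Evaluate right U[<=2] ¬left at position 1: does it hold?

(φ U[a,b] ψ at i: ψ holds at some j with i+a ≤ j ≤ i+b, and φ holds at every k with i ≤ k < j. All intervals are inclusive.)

Holds

Need some j in [1,3] with ¬left, and right at every k in [1,j-1].
  j=1: ¬left holds; no prefix to check → satisfied.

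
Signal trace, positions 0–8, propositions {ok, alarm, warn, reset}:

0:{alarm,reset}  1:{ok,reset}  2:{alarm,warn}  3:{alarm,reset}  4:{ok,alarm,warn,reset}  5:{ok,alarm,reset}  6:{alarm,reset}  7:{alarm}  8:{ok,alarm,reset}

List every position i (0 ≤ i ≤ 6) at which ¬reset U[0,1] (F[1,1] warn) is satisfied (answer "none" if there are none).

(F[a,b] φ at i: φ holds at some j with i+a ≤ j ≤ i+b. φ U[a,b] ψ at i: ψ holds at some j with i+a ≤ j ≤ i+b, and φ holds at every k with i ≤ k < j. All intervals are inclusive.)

1, 2, 3

Evaluate at each i in [0,6]:
  i=0: ✗ (lhs fails at k=0 before rhs at j=1)
  i=1: ✓ (rhs at j=1)
  i=2: ✓ (rhs at j=3; lhs holds on [2,2])
  i=3: ✓ (rhs at j=3)
  i=4: ✗ (no rhs in [4,5])
  i=5: ✗ (no rhs in [5,6])
  i=6: ✗ (no rhs in [6,7])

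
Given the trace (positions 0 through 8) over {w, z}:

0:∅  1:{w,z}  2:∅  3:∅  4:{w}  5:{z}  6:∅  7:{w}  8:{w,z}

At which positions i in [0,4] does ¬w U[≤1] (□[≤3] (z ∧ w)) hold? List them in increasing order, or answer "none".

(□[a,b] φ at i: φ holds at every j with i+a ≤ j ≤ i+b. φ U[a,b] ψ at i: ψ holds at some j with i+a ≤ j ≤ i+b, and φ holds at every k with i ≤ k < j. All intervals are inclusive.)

none

Evaluate at each i in [0,4]:
  i=0: ✗ (no rhs in [0,1])
  i=1: ✗ (no rhs in [1,2])
  i=2: ✗ (no rhs in [2,3])
  i=3: ✗ (no rhs in [3,4])
  i=4: ✗ (no rhs in [4,5])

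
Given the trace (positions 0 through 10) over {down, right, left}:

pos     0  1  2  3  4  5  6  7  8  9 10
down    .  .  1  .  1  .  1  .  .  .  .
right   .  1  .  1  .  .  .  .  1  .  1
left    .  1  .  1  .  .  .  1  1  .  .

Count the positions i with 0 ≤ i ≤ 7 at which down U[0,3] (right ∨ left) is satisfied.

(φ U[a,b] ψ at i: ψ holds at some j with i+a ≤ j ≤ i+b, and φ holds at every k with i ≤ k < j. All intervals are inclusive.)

Evaluate at each i in [0,7]:
  i=0: ✗ (lhs fails at k=0 before rhs at j=1)
  i=1: ✓ (rhs at j=1)
  i=2: ✓ (rhs at j=3; lhs holds on [2,2])
  i=3: ✓ (rhs at j=3)
  i=4: ✗ (lhs fails at k=5 before rhs at j=7)
  i=5: ✗ (lhs fails at k=5 before rhs at j=7)
  i=6: ✓ (rhs at j=7; lhs holds on [6,6])
  i=7: ✓ (rhs at j=7)
Positions where it holds: {1, 2, 3, 6, 7} → 5.

5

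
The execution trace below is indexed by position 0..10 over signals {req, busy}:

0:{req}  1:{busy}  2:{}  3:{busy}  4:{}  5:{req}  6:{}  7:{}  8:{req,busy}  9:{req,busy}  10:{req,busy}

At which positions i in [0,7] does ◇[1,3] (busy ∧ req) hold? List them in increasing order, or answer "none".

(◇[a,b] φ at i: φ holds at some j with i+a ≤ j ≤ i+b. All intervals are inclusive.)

Evaluate at each i in [0,7]:
  i=0: ✗ (none in [1,3])
  i=1: ✗ (none in [2,4])
  i=2: ✗ (none in [3,5])
  i=3: ✗ (none in [4,6])
  i=4: ✗ (none in [5,7])
  i=5: ✓ (witness j=8)
  i=6: ✓ (witness j=8)
  i=7: ✓ (witness j=8)

5, 6, 7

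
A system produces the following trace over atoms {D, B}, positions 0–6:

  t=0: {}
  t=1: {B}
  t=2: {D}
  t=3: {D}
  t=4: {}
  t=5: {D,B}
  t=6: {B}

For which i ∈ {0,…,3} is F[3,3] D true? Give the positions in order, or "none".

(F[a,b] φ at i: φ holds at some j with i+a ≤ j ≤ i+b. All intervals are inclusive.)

Evaluate at each i in [0,3]:
  i=0: ✓ (witness j=3)
  i=1: ✗ (none in [4,4])
  i=2: ✓ (witness j=5)
  i=3: ✗ (none in [6,6])

0, 2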